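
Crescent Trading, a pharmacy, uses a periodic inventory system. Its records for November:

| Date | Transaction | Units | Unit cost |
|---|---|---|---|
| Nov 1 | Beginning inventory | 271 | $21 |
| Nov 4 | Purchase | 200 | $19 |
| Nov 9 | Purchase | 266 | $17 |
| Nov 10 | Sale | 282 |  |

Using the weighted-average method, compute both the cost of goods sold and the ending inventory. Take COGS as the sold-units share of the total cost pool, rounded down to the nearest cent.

COGS = $5,361.82; ending inventory = $8,651.18

Nov 10, sell 282: 282/737 × $14,013.00 → $5,361.82
Ending inventory (cost pool remaining) = $8,651.18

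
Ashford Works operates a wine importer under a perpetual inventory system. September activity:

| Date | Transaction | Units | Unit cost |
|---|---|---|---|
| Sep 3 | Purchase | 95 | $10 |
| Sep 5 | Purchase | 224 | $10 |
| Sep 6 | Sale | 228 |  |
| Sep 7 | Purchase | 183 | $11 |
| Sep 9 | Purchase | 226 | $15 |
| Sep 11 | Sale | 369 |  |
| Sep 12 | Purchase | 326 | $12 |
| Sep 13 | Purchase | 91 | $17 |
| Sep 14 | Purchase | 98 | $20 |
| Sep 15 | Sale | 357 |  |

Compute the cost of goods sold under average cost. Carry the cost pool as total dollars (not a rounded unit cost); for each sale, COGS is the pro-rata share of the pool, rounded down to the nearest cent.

After Sep 3: 95 on hand, pool $950.00 (≈ $10.0000 each)
After Sep 5: 319 on hand, pool $3,190.00 (≈ $10.0000 each)
Sep 6, sell 228: 228/319 × $3,190.00 → $2,280.00
After Sep 7: 274 on hand, pool $2,923.00 (≈ $10.6679 each)
After Sep 9: 500 on hand, pool $6,313.00 (≈ $12.6260 each)
Sep 11, sell 369: 369/500 × $6,313.00 → $4,658.99
After Sep 12: 457 on hand, pool $5,566.01 (≈ $12.1795 each)
After Sep 13: 548 on hand, pool $7,113.01 (≈ $12.9799 each)
After Sep 14: 646 on hand, pool $9,073.01 (≈ $14.0449 each)
Sep 15, sell 357: 357/646 × $9,073.01 → $5,014.03
Total COGS = $2,280.00 + $4,658.99 + $5,014.03 = $11,953.02
Ending inventory (cost pool remaining) = $4,058.98

COGS = $11,953.02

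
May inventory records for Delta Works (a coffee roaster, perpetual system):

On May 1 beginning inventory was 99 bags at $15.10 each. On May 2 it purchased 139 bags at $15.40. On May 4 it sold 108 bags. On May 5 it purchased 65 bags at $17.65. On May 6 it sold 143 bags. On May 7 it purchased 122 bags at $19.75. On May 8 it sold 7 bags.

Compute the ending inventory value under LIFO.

Ending inventory = $3,056.45

May 4, 108 sold [LIFO — newest first]: 108 @ $15.40 = $1,663.20
May 6, 143 sold [LIFO — newest first]: 65 @ $17.65 + 31 @ $15.40 + 47 @ $15.10 = $2,334.35
May 8, 7 sold [LIFO — newest first]: 7 @ $19.75 = $138.25
Total COGS = $1,663.20 + $2,334.35 + $138.25 = $4,135.80
Ending inventory: 52 @ $15.10 + 115 @ $19.75 = $3,056.45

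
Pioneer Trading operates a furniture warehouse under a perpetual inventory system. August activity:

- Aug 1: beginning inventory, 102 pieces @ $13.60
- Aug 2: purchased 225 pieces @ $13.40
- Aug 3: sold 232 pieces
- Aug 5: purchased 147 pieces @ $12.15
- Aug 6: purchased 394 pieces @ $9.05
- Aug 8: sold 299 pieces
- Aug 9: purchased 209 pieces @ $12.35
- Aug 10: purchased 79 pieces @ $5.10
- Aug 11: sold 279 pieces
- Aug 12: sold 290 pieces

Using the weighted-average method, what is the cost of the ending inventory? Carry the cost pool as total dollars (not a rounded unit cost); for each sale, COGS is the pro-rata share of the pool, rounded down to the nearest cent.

After Aug 1: 102 on hand, pool $1,387.20 (≈ $13.6000 each)
After Aug 2: 327 on hand, pool $4,402.20 (≈ $13.4624 each)
Aug 3, sell 232: 232/327 × $4,402.20 → $3,123.27
After Aug 5: 242 on hand, pool $3,064.98 (≈ $12.6652 each)
After Aug 6: 636 on hand, pool $6,630.68 (≈ $10.4256 each)
Aug 8, sell 299: 299/636 × $6,630.68 → $3,117.25
After Aug 9: 546 on hand, pool $6,094.58 (≈ $11.1622 each)
After Aug 10: 625 on hand, pool $6,497.48 (≈ $10.3960 each)
Aug 11, sell 279: 279/625 × $6,497.48 → $2,900.47
Aug 12, sell 290: 290/346 × $3,597.01 → $3,014.83
Total COGS = $3,123.27 + $3,117.25 + $2,900.47 + $3,014.83 = $12,155.82
Ending inventory (cost pool remaining) = $582.18
Check: goods available $12,738.00 = COGS $12,155.82 + ending $582.18

Ending inventory = $582.18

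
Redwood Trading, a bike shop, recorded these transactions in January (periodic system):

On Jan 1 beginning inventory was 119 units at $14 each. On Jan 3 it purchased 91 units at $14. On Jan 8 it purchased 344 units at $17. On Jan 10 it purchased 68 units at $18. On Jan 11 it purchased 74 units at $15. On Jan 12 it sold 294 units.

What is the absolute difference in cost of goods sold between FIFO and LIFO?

FIFO COGS: 119 @ $14 + 91 @ $14 + 84 @ $17 = $4,368
LIFO COGS: 74 @ $15 + 68 @ $18 + 152 @ $17 = $4,918
Difference = |$4,368 − $4,918| = $550

$550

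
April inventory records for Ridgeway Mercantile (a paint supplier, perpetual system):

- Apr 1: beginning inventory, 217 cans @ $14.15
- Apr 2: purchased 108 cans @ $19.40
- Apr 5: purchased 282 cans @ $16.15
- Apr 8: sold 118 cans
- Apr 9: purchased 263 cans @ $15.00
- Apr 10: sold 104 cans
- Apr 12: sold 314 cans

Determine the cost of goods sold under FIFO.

Apr 8, 118 sold [FIFO — oldest first]: 118 @ $14.15 = $1,669.70
Apr 10, 104 sold [FIFO — oldest first]: 99 @ $14.15 + 5 @ $19.40 = $1,497.85
Apr 12, 314 sold [FIFO — oldest first]: 103 @ $19.40 + 211 @ $16.15 = $5,405.85
Total COGS = $1,669.70 + $1,497.85 + $5,405.85 = $8,573.40
Ending inventory: 71 @ $16.15 + 263 @ $15.00 = $5,091.65

COGS = $8,573.40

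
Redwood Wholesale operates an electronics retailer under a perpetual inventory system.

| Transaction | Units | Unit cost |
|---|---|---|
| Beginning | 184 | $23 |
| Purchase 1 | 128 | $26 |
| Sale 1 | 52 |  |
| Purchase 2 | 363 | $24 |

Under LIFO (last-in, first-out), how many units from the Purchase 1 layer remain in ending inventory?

Sale 1 (52) [LIFO — newest first]: 52 @ $26 = $1,352
Ending inventory: 184 @ $23 + 76 @ $26 + 363 @ $24 = $14,920

76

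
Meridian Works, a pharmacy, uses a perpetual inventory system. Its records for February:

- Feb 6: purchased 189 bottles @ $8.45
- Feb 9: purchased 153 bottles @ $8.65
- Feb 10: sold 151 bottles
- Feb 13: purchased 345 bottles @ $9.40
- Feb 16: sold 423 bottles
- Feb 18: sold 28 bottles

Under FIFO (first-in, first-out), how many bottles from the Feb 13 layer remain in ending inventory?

Feb 10, 151 sold [FIFO — oldest first]: 151 @ $8.45 = $1,275.95
Feb 16, 423 sold [FIFO — oldest first]: 38 @ $8.45 + 153 @ $8.65 + 232 @ $9.40 = $3,825.35
Feb 18, 28 sold [FIFO — oldest first]: 28 @ $9.40 = $263.20
Total COGS = $1,275.95 + $3,825.35 + $263.20 = $5,364.50
Ending inventory: 85 @ $9.40 = $799.00

85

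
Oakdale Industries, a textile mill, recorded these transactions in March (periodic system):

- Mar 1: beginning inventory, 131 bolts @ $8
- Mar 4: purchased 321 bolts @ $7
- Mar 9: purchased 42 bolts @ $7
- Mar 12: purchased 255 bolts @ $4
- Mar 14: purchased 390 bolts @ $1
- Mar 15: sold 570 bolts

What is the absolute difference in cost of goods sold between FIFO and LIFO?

FIFO COGS: 131 @ $8 + 321 @ $7 + 42 @ $7 + 76 @ $4 = $3,893
LIFO COGS: 390 @ $1 + 180 @ $4 = $1,110
Difference = |$3,893 − $1,110| = $2,783

$2,783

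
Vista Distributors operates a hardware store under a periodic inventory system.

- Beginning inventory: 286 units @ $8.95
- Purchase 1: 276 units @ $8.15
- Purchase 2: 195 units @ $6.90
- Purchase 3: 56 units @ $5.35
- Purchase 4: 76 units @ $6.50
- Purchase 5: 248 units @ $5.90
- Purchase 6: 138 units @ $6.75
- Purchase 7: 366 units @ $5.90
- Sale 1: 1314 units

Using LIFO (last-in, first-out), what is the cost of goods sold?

Sale 1 (1314) [LIFO — newest first]: 366 @ $5.90 + 138 @ $6.75 + 248 @ $5.90 + 76 @ $6.50 + 56 @ $5.35 + 195 @ $6.90 + 235 @ $8.15 = $8,608.45
Ending inventory: 286 @ $8.95 + 41 @ $8.15 = $2,893.85

COGS = $8,608.45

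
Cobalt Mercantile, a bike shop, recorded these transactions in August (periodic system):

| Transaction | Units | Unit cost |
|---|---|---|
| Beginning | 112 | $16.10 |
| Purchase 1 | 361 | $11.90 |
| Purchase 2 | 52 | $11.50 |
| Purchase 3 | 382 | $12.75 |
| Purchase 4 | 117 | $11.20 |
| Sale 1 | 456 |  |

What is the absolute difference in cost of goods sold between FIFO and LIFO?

$264.15

FIFO COGS: 112 @ $16.10 + 344 @ $11.90 = $5,896.80
LIFO COGS: 117 @ $11.20 + 339 @ $12.75 = $5,632.65
Difference = |$5,896.80 − $5,632.65| = $264.15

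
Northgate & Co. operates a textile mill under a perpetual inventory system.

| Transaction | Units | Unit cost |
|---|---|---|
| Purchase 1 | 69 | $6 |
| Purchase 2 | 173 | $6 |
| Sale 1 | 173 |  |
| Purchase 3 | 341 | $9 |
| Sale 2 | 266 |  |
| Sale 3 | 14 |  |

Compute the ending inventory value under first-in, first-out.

Sale 1 (173) [FIFO — oldest first]: 69 @ $6 + 104 @ $6 = $1,038
Sale 2 (266) [FIFO — oldest first]: 69 @ $6 + 197 @ $9 = $2,187
Sale 3 (14) [FIFO — oldest first]: 14 @ $9 = $126
Total COGS = $1,038 + $2,187 + $126 = $3,351
Ending inventory: 130 @ $9 = $1,170
Check: goods available $4,521 = COGS $3,351 + ending $1,170

Ending inventory = $1,170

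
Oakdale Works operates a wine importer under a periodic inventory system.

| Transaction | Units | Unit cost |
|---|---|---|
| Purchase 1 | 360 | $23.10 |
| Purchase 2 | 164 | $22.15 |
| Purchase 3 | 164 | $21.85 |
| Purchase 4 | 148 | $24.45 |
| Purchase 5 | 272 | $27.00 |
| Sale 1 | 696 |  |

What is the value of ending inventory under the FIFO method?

Ending inventory = $10,767.00

Sale 1 (696) [FIFO — oldest first]: 360 @ $23.10 + 164 @ $22.15 + 164 @ $21.85 + 8 @ $24.45 = $15,727.60
Ending inventory: 140 @ $24.45 + 272 @ $27.00 = $10,767.00
Check: goods available $26,494.60 = COGS $15,727.60 + ending $10,767.00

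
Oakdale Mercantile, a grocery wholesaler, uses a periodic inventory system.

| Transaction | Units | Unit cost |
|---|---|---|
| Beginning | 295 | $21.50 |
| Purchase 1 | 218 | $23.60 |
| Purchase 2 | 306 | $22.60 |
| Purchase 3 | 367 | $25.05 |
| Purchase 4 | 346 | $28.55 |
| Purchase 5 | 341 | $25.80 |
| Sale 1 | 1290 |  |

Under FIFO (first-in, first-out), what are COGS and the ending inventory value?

Sale 1 (1290) [FIFO — oldest first]: 295 @ $21.50 + 218 @ $23.60 + 306 @ $22.60 + 367 @ $25.05 + 104 @ $28.55 = $30,565.45
Ending inventory: 242 @ $28.55 + 341 @ $25.80 = $15,706.90
Check: goods available $46,272.35 = COGS $30,565.45 + ending $15,706.90

COGS = $30,565.45; ending inventory = $15,706.90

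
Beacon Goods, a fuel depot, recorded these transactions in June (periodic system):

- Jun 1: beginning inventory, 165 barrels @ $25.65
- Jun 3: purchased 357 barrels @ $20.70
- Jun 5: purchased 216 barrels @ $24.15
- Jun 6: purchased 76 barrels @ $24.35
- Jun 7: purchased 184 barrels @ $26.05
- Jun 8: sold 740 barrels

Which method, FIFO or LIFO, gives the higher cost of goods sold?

LIFO

FIFO COGS: 165 @ $25.65 + 357 @ $20.70 + 216 @ $24.15 + 2 @ $24.35 = $16,887.25
LIFO COGS: 184 @ $26.05 + 76 @ $24.35 + 216 @ $24.15 + 264 @ $20.70 = $17,325.00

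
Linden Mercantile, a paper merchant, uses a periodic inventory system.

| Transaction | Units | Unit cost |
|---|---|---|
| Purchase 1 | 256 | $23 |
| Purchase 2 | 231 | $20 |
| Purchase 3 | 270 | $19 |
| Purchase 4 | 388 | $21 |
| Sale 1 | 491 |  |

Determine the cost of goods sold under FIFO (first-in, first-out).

Sale 1 (491) [FIFO — oldest first]: 256 @ $23 + 231 @ $20 + 4 @ $19 = $10,584
Ending inventory: 266 @ $19 + 388 @ $21 = $13,202

COGS = $10,584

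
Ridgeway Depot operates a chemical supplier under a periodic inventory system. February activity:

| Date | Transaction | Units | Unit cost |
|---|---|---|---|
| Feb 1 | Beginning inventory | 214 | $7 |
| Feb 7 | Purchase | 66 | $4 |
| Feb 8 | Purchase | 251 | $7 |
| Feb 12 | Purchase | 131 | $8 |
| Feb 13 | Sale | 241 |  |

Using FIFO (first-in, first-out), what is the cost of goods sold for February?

COGS = $1,606

Feb 13, 241 sold [FIFO — oldest first]: 214 @ $7 + 27 @ $4 = $1,606
Ending inventory: 39 @ $4 + 251 @ $7 + 131 @ $8 = $2,961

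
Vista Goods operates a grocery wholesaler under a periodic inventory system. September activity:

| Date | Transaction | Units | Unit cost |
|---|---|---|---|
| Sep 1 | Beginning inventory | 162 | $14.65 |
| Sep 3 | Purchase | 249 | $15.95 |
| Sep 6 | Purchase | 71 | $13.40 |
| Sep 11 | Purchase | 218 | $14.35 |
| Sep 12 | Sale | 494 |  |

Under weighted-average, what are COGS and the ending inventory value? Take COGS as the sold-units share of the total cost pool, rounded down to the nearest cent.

COGS = $7,356.75; ending inventory = $3,067.80

Sep 12, sell 494: 494/700 × $10,424.55 → $7,356.75
Ending inventory (cost pool remaining) = $3,067.80
Check: goods available $10,424.55 = COGS $7,356.75 + ending $3,067.80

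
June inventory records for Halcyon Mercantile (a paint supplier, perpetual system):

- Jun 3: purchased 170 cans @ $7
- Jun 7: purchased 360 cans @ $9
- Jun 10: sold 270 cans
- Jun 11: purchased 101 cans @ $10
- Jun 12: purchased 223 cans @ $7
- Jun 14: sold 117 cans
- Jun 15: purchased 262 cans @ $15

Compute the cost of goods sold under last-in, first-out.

Jun 10, 270 sold [LIFO — newest first]: 270 @ $9 = $2,430
Jun 14, 117 sold [LIFO — newest first]: 117 @ $7 = $819
Total COGS = $2,430 + $819 = $3,249
Ending inventory: 170 @ $7 + 90 @ $9 + 101 @ $10 + 106 @ $7 + 262 @ $15 = $7,682

COGS = $3,249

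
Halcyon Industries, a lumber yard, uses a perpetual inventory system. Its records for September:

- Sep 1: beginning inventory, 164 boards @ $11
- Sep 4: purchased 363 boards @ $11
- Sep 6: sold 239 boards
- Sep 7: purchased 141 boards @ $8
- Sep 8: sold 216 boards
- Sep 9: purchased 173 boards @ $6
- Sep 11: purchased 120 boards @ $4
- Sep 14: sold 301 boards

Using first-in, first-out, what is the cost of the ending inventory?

Ending inventory = $990

Sep 6, 239 sold [FIFO — oldest first]: 164 @ $11 + 75 @ $11 = $2,629
Sep 8, 216 sold [FIFO — oldest first]: 216 @ $11 = $2,376
Sep 14, 301 sold [FIFO — oldest first]: 72 @ $11 + 141 @ $8 + 88 @ $6 = $2,448
Total COGS = $2,629 + $2,376 + $2,448 = $7,453
Ending inventory: 85 @ $6 + 120 @ $4 = $990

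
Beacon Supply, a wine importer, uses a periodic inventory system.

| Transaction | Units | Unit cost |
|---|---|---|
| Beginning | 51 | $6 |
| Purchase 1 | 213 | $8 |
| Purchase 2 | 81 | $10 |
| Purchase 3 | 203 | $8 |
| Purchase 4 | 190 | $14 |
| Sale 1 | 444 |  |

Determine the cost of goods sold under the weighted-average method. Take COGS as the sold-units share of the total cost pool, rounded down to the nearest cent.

COGS = $4,273.95

Sale 1, sell 444: 444/738 × $7,104.00 → $4,273.95
Ending inventory (cost pool remaining) = $2,830.05
Check: goods available $7,104.00 = COGS $4,273.95 + ending $2,830.05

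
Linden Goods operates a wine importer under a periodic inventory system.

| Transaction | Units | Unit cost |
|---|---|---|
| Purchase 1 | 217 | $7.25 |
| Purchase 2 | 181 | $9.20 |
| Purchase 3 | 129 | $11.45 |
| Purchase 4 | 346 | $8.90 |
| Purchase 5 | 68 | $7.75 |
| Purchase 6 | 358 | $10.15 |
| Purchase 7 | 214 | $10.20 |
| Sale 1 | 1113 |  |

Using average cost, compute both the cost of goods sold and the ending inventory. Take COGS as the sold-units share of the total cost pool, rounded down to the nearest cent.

Sale 1, sell 1113: 1113/1513 × $14,138.40 → $10,400.55
Ending inventory (cost pool remaining) = $3,737.85

COGS = $10,400.55; ending inventory = $3,737.85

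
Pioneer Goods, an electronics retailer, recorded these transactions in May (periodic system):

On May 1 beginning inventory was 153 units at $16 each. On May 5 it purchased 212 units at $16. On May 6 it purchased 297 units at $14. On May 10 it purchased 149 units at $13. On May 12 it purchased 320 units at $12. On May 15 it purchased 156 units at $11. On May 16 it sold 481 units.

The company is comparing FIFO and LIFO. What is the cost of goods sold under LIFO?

COGS = $5,621

FIFO COGS: 153 @ $16 + 212 @ $16 + 116 @ $14 = $7,464
LIFO COGS: 156 @ $11 + 320 @ $12 + 5 @ $13 = $5,621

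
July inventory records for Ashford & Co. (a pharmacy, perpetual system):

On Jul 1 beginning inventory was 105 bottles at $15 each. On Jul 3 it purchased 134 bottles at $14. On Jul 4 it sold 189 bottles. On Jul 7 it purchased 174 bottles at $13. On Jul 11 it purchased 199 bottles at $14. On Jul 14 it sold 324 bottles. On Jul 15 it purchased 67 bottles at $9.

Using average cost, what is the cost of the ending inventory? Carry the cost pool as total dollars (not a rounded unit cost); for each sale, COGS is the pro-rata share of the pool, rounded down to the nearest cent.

After Jul 1: 105 on hand, pool $1,575.00 (≈ $15.0000 each)
After Jul 3: 239 on hand, pool $3,451.00 (≈ $14.4393 each)
Jul 4, sell 189: 189/239 × $3,451.00 → $2,729.03
After Jul 7: 224 on hand, pool $2,983.97 (≈ $13.3213 each)
After Jul 11: 423 on hand, pool $5,769.97 (≈ $13.6406 each)
Jul 14, sell 324: 324/423 × $5,769.97 → $4,419.55
After Jul 15: 166 on hand, pool $1,953.42 (≈ $11.7676 each)
Total COGS = $2,729.03 + $4,419.55 = $7,148.58
Ending inventory (cost pool remaining) = $1,953.42

Ending inventory = $1,953.42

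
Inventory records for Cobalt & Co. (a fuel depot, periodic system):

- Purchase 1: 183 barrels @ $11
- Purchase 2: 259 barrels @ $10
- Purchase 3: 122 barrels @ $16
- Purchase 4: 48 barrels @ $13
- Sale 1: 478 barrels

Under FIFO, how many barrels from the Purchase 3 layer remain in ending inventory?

Sale 1 (478) [FIFO — oldest first]: 183 @ $11 + 259 @ $10 + 36 @ $16 = $5,179
Ending inventory: 86 @ $16 + 48 @ $13 = $2,000
Check: goods available $7,179 = COGS $5,179 + ending $2,000

86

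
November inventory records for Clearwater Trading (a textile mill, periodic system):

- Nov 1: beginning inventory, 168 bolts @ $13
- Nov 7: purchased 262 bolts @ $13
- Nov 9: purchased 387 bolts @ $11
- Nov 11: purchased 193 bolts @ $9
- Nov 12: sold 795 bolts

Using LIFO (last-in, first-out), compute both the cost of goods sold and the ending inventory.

COGS = $8,789; ending inventory = $2,795

Nov 12, 795 sold [LIFO — newest first]: 193 @ $9 + 387 @ $11 + 215 @ $13 = $8,789
Ending inventory: 168 @ $13 + 47 @ $13 = $2,795
Check: goods available $11,584 = COGS $8,789 + ending $2,795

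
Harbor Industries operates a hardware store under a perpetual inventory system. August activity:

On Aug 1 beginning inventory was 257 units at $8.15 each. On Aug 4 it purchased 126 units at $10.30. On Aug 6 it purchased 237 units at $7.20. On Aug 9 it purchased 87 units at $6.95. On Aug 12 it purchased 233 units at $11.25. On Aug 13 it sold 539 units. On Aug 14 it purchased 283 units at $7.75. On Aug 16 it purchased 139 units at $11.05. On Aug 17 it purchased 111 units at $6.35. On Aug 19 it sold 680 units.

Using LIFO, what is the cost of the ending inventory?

Aug 13, 539 sold [LIFO — newest first]: 233 @ $11.25 + 87 @ $6.95 + 219 @ $7.20 = $4,802.70
Aug 19, 680 sold [LIFO — newest first]: 111 @ $6.35 + 139 @ $11.05 + 283 @ $7.75 + 18 @ $7.20 + 126 @ $10.30 + 3 @ $8.15 = $5,885.90
Total COGS = $4,802.70 + $5,885.90 = $10,688.60
Ending inventory: 254 @ $8.15 = $2,070.10
Check: goods available $12,758.70 = COGS $10,688.60 + ending $2,070.10

Ending inventory = $2,070.10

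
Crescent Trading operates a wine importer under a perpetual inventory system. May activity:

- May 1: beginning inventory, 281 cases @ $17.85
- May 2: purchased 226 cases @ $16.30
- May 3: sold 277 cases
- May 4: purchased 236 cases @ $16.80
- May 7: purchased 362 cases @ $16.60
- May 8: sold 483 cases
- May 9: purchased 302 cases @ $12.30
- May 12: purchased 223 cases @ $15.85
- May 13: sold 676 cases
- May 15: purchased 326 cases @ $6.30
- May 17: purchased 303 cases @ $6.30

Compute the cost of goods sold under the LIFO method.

May 3, 277 sold [LIFO — newest first]: 226 @ $16.30 + 51 @ $17.85 = $4,594.15
May 8, 483 sold [LIFO — newest first]: 362 @ $16.60 + 121 @ $16.80 = $8,042.00
May 13, 676 sold [LIFO — newest first]: 223 @ $15.85 + 302 @ $12.30 + 115 @ $16.80 + 36 @ $17.85 = $9,823.75
Total COGS = $4,594.15 + $8,042.00 + $9,823.75 = $22,459.90
Ending inventory: 194 @ $17.85 + 326 @ $6.30 + 303 @ $6.30 = $7,425.60

COGS = $22,459.90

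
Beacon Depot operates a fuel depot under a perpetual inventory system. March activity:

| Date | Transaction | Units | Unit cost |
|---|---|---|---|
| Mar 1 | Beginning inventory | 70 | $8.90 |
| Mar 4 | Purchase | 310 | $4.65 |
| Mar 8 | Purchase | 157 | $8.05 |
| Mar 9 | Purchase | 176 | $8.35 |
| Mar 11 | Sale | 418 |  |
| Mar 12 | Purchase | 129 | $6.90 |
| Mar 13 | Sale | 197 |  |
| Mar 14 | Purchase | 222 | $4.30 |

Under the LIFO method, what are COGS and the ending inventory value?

COGS = $4,335.00; ending inventory = $2,307.65

Mar 11, 418 sold [LIFO — newest first]: 176 @ $8.35 + 157 @ $8.05 + 85 @ $4.65 = $3,128.70
Mar 13, 197 sold [LIFO — newest first]: 129 @ $6.90 + 68 @ $4.65 = $1,206.30
Total COGS = $3,128.70 + $1,206.30 = $4,335.00
Ending inventory: 70 @ $8.90 + 157 @ $4.65 + 222 @ $4.30 = $2,307.65
Check: goods available $6,642.65 = COGS $4,335.00 + ending $2,307.65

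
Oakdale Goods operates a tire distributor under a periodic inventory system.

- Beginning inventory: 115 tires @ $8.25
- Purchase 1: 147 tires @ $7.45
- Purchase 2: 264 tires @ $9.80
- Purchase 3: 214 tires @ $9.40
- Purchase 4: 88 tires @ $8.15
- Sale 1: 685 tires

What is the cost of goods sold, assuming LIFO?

Sale 1 (685) [LIFO — newest first]: 88 @ $8.15 + 214 @ $9.40 + 264 @ $9.80 + 119 @ $7.45 = $6,202.55
Ending inventory: 115 @ $8.25 + 28 @ $7.45 = $1,157.35

COGS = $6,202.55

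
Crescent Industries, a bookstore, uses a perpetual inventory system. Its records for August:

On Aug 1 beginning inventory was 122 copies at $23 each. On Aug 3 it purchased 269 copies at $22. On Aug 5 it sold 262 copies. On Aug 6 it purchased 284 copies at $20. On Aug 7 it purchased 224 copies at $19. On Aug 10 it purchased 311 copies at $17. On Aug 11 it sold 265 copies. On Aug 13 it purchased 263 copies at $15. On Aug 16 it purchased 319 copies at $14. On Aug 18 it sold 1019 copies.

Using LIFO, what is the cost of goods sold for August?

Aug 5, 262 sold [LIFO — newest first]: 262 @ $22 = $5,764
Aug 11, 265 sold [LIFO — newest first]: 265 @ $17 = $4,505
Aug 18, 1019 sold [LIFO — newest first]: 319 @ $14 + 263 @ $15 + 46 @ $17 + 224 @ $19 + 167 @ $20 = $16,789
Total COGS = $5,764 + $4,505 + $16,789 = $27,058
Ending inventory: 122 @ $23 + 7 @ $22 + 117 @ $20 = $5,300
Check: goods available $32,358 = COGS $27,058 + ending $5,300

COGS = $27,058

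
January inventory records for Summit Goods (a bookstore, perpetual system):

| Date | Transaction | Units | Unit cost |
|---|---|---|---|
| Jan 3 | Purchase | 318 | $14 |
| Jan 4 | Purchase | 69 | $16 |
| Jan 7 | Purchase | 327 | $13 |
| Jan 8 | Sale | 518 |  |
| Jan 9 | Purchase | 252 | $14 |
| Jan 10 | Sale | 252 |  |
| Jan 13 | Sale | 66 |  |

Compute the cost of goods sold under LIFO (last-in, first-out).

COGS = $11,515

Jan 8, 518 sold [LIFO — newest first]: 327 @ $13 + 69 @ $16 + 122 @ $14 = $7,063
Jan 10, 252 sold [LIFO — newest first]: 252 @ $14 = $3,528
Jan 13, 66 sold [LIFO — newest first]: 66 @ $14 = $924
Total COGS = $7,063 + $3,528 + $924 = $11,515
Ending inventory: 130 @ $14 = $1,820
Check: goods available $13,335 = COGS $11,515 + ending $1,820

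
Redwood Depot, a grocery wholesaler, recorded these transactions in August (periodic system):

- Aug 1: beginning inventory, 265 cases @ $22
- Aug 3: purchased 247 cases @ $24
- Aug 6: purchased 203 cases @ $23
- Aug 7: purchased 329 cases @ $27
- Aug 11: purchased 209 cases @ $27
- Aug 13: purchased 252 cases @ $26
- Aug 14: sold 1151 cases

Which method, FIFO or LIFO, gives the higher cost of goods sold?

FIFO COGS: 265 @ $22 + 247 @ $24 + 203 @ $23 + 329 @ $27 + 107 @ $27 = $28,199
LIFO COGS: 252 @ $26 + 209 @ $27 + 329 @ $27 + 203 @ $23 + 158 @ $24 = $29,539

LIFO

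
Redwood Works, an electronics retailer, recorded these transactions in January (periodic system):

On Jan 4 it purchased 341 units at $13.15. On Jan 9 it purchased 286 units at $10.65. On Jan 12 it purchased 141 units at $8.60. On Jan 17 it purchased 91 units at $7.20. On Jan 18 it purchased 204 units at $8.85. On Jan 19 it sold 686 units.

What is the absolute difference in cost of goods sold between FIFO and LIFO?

FIFO COGS: 341 @ $13.15 + 286 @ $10.65 + 59 @ $8.60 = $8,037.45
LIFO COGS: 204 @ $8.85 + 91 @ $7.20 + 141 @ $8.60 + 250 @ $10.65 = $6,335.70
Difference = |$8,037.45 − $6,335.70| = $1,701.75

$1,701.75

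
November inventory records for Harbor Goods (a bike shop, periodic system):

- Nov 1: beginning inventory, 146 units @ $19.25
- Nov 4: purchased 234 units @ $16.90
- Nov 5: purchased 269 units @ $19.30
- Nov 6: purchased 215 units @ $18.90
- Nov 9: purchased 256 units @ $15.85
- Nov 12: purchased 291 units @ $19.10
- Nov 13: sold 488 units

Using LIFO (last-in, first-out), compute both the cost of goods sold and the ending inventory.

COGS = $8,680.55; ending inventory = $16,955.45

Nov 13, 488 sold [LIFO — newest first]: 291 @ $19.10 + 197 @ $15.85 = $8,680.55
Ending inventory: 146 @ $19.25 + 234 @ $16.90 + 269 @ $19.30 + 215 @ $18.90 + 59 @ $15.85 = $16,955.45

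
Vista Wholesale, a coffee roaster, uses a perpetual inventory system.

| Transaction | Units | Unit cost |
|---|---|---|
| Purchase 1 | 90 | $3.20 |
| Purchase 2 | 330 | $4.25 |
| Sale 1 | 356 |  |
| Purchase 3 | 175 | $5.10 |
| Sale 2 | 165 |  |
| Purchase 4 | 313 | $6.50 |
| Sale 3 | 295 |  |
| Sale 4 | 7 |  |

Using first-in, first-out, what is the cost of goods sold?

Sale 1 (356) [FIFO — oldest first]: 90 @ $3.20 + 266 @ $4.25 = $1,418.50
Sale 2 (165) [FIFO — oldest first]: 64 @ $4.25 + 101 @ $5.10 = $787.10
Sale 3 (295) [FIFO — oldest first]: 74 @ $5.10 + 221 @ $6.50 = $1,813.90
Sale 4 (7) [FIFO — oldest first]: 7 @ $6.50 = $45.50
Total COGS = $1,418.50 + $787.10 + $1,813.90 + $45.50 = $4,065.00
Ending inventory: 85 @ $6.50 = $552.50

COGS = $4,065.00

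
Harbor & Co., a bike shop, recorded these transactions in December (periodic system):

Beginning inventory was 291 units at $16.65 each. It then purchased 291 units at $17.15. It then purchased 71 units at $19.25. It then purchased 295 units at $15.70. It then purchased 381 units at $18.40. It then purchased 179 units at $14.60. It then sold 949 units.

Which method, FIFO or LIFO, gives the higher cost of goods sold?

FIFO COGS: 291 @ $16.65 + 291 @ $17.15 + 71 @ $19.25 + 295 @ $15.70 + 1 @ $18.40 = $15,852.45
LIFO COGS: 179 @ $14.60 + 381 @ $18.40 + 295 @ $15.70 + 71 @ $19.25 + 23 @ $17.15 = $16,016.50

LIFO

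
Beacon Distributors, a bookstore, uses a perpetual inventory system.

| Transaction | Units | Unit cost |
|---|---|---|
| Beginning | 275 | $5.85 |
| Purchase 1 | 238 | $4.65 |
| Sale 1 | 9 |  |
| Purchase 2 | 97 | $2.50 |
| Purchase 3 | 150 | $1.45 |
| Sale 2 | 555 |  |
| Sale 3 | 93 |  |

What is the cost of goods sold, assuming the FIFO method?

Sale 1 (9) [FIFO — oldest first]: 9 @ $5.85 = $52.65
Sale 2 (555) [FIFO — oldest first]: 266 @ $5.85 + 238 @ $4.65 + 51 @ $2.50 = $2,790.30
Sale 3 (93) [FIFO — oldest first]: 46 @ $2.50 + 47 @ $1.45 = $183.15
Total COGS = $52.65 + $2,790.30 + $183.15 = $3,026.10
Ending inventory: 103 @ $1.45 = $149.35

COGS = $3,026.10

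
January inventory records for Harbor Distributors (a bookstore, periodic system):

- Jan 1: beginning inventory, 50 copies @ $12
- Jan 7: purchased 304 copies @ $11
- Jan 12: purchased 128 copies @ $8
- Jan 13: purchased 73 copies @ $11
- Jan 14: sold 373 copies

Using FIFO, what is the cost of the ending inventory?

Jan 14, 373 sold [FIFO — oldest first]: 50 @ $12 + 304 @ $11 + 19 @ $8 = $4,096
Ending inventory: 109 @ $8 + 73 @ $11 = $1,675

Ending inventory = $1,675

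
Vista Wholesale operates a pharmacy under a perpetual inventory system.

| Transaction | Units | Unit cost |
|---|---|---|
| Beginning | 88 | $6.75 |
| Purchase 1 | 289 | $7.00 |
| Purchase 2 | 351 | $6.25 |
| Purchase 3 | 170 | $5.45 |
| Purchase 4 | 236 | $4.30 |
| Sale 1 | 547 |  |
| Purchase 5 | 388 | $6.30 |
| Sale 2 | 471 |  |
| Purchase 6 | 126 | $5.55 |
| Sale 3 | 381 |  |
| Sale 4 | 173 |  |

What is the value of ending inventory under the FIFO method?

Ending inventory = $421.80

Sale 1 (547) [FIFO — oldest first]: 88 @ $6.75 + 289 @ $7.00 + 170 @ $6.25 = $3,679.50
Sale 2 (471) [FIFO — oldest first]: 181 @ $6.25 + 170 @ $5.45 + 120 @ $4.30 = $2,573.75
Sale 3 (381) [FIFO — oldest first]: 116 @ $4.30 + 265 @ $6.30 = $2,168.30
Sale 4 (173) [FIFO — oldest first]: 123 @ $6.30 + 50 @ $5.55 = $1,052.40
Total COGS = $3,679.50 + $2,573.75 + $2,168.30 + $1,052.40 = $9,473.95
Ending inventory: 76 @ $5.55 = $421.80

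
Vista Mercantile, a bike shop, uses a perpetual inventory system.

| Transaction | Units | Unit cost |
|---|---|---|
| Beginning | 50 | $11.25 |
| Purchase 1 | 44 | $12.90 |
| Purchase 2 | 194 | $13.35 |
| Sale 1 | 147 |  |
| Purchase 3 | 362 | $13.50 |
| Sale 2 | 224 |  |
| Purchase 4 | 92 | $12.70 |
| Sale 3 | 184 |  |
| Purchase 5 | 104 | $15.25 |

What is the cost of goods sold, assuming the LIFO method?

Sale 1 (147) [LIFO — newest first]: 147 @ $13.35 = $1,962.45
Sale 2 (224) [LIFO — newest first]: 224 @ $13.50 = $3,024.00
Sale 3 (184) [LIFO — newest first]: 92 @ $12.70 + 92 @ $13.50 = $2,410.40
Total COGS = $1,962.45 + $3,024.00 + $2,410.40 = $7,396.85
Ending inventory: 50 @ $11.25 + 44 @ $12.90 + 47 @ $13.35 + 46 @ $13.50 + 104 @ $15.25 = $3,964.55

COGS = $7,396.85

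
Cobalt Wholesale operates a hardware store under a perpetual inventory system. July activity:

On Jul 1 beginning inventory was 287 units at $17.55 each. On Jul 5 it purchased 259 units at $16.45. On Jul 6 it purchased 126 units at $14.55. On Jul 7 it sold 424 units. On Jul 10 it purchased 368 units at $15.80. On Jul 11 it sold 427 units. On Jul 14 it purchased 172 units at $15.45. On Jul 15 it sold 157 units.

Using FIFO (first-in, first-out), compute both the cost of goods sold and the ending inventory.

COGS = $16,439.50; ending inventory = $3,163.00

Jul 7, 424 sold [FIFO — oldest first]: 287 @ $17.55 + 137 @ $16.45 = $7,290.50
Jul 11, 427 sold [FIFO — oldest first]: 122 @ $16.45 + 126 @ $14.55 + 179 @ $15.80 = $6,668.40
Jul 15, 157 sold [FIFO — oldest first]: 157 @ $15.80 = $2,480.60
Total COGS = $7,290.50 + $6,668.40 + $2,480.60 = $16,439.50
Ending inventory: 32 @ $15.80 + 172 @ $15.45 = $3,163.00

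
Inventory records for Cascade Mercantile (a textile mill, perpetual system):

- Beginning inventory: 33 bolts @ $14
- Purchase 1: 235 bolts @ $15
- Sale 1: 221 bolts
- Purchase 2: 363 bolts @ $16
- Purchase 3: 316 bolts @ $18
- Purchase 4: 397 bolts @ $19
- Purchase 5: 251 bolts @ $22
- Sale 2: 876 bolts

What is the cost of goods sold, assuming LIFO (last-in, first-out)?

Sale 1 (221) [LIFO — newest first]: 221 @ $15 = $3,315
Sale 2 (876) [LIFO — newest first]: 251 @ $22 + 397 @ $19 + 228 @ $18 = $17,169
Total COGS = $3,315 + $17,169 = $20,484
Ending inventory: 33 @ $14 + 14 @ $15 + 363 @ $16 + 88 @ $18 = $8,064

COGS = $20,484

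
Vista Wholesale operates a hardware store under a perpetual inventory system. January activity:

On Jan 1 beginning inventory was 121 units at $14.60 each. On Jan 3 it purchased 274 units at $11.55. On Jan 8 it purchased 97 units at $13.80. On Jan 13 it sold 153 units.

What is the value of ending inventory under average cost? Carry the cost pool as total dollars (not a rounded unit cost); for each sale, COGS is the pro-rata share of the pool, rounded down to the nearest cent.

Ending inventory = $4,320.12

After Jan 1: 121 on hand, pool $1,766.60 (≈ $14.6000 each)
After Jan 3: 395 on hand, pool $4,931.30 (≈ $12.4843 each)
After Jan 8: 492 on hand, pool $6,269.90 (≈ $12.7437 each)
Jan 13, sell 153: 153/492 × $6,269.90 → $1,949.78
Ending inventory (cost pool remaining) = $4,320.12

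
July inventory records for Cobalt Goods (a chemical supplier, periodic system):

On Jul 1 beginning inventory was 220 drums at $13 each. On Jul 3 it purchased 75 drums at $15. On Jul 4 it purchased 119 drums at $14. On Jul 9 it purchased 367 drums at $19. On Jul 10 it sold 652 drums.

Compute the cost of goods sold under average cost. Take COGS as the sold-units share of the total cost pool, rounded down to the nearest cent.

Jul 10, sell 652: 652/781 × $12,624.00 → $10,538.85
Ending inventory (cost pool remaining) = $2,085.15

COGS = $10,538.85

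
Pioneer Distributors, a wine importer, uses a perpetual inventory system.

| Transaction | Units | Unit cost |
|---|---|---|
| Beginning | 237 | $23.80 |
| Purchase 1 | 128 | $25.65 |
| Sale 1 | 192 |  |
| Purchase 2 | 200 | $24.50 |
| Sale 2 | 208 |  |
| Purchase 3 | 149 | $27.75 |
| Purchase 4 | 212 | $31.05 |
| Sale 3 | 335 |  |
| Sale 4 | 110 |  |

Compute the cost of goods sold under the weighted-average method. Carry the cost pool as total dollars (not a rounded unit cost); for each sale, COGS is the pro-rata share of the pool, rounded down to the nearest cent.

COGS = $22,268.84

After Beginning: 237 on hand, pool $5,640.60 (≈ $23.8000 each)
After Purchase 1: 365 on hand, pool $8,923.80 (≈ $24.4488 each)
Sale 1, sell 192: 192/365 × $8,923.80 → $4,694.16
After Purchase 2: 373 on hand, pool $9,129.64 (≈ $24.4762 each)
Sale 2, sell 208: 208/373 × $9,129.64 → $5,091.05
After Purchase 3: 314 on hand, pool $8,173.34 (≈ $26.0297 each)
After Purchase 4: 526 on hand, pool $14,755.94 (≈ $28.0531 each)
Sale 3, sell 335: 335/526 × $14,755.94 → $9,397.79
Sale 4, sell 110: 110/191 × $5,358.15 → $3,085.84
Total COGS = $4,694.16 + $5,091.05 + $9,397.79 + $3,085.84 = $22,268.84
Ending inventory (cost pool remaining) = $2,272.31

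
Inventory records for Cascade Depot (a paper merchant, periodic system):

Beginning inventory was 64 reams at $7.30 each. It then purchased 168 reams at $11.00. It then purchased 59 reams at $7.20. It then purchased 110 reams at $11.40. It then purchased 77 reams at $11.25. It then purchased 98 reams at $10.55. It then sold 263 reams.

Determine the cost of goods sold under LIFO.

Sale 1 (263) [LIFO — newest first]: 98 @ $10.55 + 77 @ $11.25 + 88 @ $11.40 = $2,903.35
Ending inventory: 64 @ $7.30 + 168 @ $11.00 + 59 @ $7.20 + 22 @ $11.40 = $2,990.80
Check: goods available $5,894.15 = COGS $2,903.35 + ending $2,990.80

COGS = $2,903.35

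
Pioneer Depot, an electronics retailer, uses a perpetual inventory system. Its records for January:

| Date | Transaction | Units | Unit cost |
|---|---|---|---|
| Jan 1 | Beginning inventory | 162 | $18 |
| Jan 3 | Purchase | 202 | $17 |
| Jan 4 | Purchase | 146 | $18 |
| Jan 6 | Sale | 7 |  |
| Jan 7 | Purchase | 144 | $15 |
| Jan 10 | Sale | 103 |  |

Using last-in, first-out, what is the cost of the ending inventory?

Ending inventory = $9,467

Jan 6, 7 sold [LIFO — newest first]: 7 @ $18 = $126
Jan 10, 103 sold [LIFO — newest first]: 103 @ $15 = $1,545
Total COGS = $126 + $1,545 = $1,671
Ending inventory: 162 @ $18 + 202 @ $17 + 139 @ $18 + 41 @ $15 = $9,467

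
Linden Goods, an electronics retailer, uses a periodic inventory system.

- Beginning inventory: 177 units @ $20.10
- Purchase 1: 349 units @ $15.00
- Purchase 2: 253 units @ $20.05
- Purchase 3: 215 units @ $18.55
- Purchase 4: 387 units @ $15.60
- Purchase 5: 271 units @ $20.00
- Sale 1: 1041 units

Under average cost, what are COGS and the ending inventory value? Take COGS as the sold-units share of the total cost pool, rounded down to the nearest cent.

Sale 1, sell 1041: 1041/1652 × $29,310.80 → $18,470.06
Ending inventory (cost pool remaining) = $10,840.74

COGS = $18,470.06; ending inventory = $10,840.74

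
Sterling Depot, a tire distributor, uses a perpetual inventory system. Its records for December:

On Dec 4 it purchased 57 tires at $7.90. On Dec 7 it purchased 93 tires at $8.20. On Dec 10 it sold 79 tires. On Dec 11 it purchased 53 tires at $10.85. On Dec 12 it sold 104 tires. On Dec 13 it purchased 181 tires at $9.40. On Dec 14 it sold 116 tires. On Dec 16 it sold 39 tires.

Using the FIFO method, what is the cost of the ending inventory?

Dec 10, 79 sold [FIFO — oldest first]: 57 @ $7.90 + 22 @ $8.20 = $630.70
Dec 12, 104 sold [FIFO — oldest first]: 71 @ $8.20 + 33 @ $10.85 = $940.25
Dec 14, 116 sold [FIFO — oldest first]: 20 @ $10.85 + 96 @ $9.40 = $1,119.40
Dec 16, 39 sold [FIFO — oldest first]: 39 @ $9.40 = $366.60
Total COGS = $630.70 + $940.25 + $1,119.40 + $366.60 = $3,056.95
Ending inventory: 46 @ $9.40 = $432.40
Check: goods available $3,489.35 = COGS $3,056.95 + ending $432.40

Ending inventory = $432.40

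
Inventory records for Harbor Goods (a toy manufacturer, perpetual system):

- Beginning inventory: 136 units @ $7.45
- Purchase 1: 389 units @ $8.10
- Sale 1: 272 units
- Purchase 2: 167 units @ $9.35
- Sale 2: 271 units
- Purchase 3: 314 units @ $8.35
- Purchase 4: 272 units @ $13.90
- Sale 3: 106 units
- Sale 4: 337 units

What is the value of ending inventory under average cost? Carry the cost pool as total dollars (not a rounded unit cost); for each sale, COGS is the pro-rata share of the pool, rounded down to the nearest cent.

After Beginning: 136 on hand, pool $1,013.20 (≈ $7.4500 each)
After Purchase 1: 525 on hand, pool $4,164.10 (≈ $7.9316 each)
Sale 1, sell 272: 272/525 × $4,164.10 → $2,157.40
After Purchase 2: 420 on hand, pool $3,568.15 (≈ $8.4956 each)
Sale 2, sell 271: 271/420 × $3,568.15 → $2,302.30
After Purchase 3: 463 on hand, pool $3,887.75 (≈ $8.3969 each)
After Purchase 4: 735 on hand, pool $7,668.55 (≈ $10.4334 each)
Sale 3, sell 106: 106/735 × $7,668.55 → $1,105.94
Sale 4, sell 337: 337/629 × $6,562.61 → $3,516.05
Total COGS = $2,157.40 + $2,302.30 + $1,105.94 + $3,516.05 = $9,081.69
Ending inventory (cost pool remaining) = $3,046.56
Check: goods available $12,128.25 = COGS $9,081.69 + ending $3,046.56

Ending inventory = $3,046.56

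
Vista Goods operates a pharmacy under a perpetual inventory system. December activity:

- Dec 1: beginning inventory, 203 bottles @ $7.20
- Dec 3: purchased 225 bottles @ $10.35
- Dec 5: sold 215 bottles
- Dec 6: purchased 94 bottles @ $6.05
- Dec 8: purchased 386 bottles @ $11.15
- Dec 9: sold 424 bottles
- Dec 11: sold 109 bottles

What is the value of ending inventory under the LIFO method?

Ending inventory = $1,152.00

Dec 5, 215 sold [LIFO — newest first]: 215 @ $10.35 = $2,225.25
Dec 9, 424 sold [LIFO — newest first]: 386 @ $11.15 + 38 @ $6.05 = $4,533.80
Dec 11, 109 sold [LIFO — newest first]: 56 @ $6.05 + 10 @ $10.35 + 43 @ $7.20 = $751.90
Total COGS = $2,225.25 + $4,533.80 + $751.90 = $7,510.95
Ending inventory: 160 @ $7.20 = $1,152.00
Check: goods available $8,662.95 = COGS $7,510.95 + ending $1,152.00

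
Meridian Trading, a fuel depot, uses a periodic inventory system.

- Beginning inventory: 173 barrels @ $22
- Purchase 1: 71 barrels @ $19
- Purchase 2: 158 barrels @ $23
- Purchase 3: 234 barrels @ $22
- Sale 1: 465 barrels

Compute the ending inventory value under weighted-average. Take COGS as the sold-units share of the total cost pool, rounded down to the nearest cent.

Sale 1, sell 465: 465/636 × $13,937.00 → $10,189.78
Ending inventory (cost pool remaining) = $3,747.22

Ending inventory = $3,747.22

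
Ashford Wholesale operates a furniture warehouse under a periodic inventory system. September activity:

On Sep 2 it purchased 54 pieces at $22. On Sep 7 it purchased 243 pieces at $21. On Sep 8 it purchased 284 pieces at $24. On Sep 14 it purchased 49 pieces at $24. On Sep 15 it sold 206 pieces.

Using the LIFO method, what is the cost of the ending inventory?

Ending inventory = $9,339

Sep 15, 206 sold [LIFO — newest first]: 49 @ $24 + 157 @ $24 = $4,944
Ending inventory: 54 @ $22 + 243 @ $21 + 127 @ $24 = $9,339
Check: goods available $14,283 = COGS $4,944 + ending $9,339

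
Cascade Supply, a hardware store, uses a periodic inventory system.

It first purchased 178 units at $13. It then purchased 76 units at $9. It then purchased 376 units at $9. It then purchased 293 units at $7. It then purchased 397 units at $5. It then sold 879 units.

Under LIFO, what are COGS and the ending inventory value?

Sale 1 (879) [LIFO — newest first]: 397 @ $5 + 293 @ $7 + 189 @ $9 = $5,737
Ending inventory: 178 @ $13 + 76 @ $9 + 187 @ $9 = $4,681

COGS = $5,737; ending inventory = $4,681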